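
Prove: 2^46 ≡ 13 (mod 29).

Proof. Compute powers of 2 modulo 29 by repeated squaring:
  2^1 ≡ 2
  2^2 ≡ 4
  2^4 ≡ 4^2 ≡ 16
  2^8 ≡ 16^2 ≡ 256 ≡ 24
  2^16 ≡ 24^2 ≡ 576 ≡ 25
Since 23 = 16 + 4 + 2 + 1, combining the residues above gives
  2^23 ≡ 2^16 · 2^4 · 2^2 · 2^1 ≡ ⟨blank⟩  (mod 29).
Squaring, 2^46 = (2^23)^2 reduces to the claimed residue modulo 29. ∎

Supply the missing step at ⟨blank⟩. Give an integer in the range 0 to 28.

2^16 · 2^4 · 2^2 · 2^1 ≡ 25 · 16 · 4 · 2 = 3200.
3200 mod 29 = 10, so 2^23 ≡ 10 (mod 29).

10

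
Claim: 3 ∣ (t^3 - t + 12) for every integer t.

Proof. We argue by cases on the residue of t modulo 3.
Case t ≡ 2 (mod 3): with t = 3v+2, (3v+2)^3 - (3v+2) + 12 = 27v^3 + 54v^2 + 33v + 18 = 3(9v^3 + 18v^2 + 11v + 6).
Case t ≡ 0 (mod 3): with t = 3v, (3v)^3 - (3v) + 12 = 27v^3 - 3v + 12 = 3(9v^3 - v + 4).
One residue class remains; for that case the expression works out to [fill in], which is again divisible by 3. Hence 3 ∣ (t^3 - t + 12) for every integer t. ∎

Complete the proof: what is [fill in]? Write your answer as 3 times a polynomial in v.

Only t ≡ 1 (mod 3) is unaccounted for. Put t = 3v+1:
(3v+1)^3 - (3v+1) + 12 expands to 27v^3 + 27v^2 + 6v + 12,
and factoring out 3 leaves 3(9v^3 + 9v^2 + 2v + 4).

3(9v^3 + 9v^2 + 2v + 4)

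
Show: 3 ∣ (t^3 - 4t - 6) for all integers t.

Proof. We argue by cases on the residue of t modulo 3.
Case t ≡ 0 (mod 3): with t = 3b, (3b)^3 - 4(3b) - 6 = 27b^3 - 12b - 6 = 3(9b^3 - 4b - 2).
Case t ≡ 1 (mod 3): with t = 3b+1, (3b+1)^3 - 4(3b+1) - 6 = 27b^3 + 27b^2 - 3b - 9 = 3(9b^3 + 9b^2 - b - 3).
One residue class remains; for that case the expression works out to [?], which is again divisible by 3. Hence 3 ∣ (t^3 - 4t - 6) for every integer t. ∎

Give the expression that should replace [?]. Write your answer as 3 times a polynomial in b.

The residues treated are {0, 1}, so the missing case is t ≡ 2 (mod 3); write t = 3b+2.
Then (3b+2)^3 - 4(3b+2) - 6 = 27b^3 + 54b^2 + 24b - 6 = 3(9b^3 + 18b^2 + 8b - 2).

3(9b^3 + 18b^2 + 8b - 2)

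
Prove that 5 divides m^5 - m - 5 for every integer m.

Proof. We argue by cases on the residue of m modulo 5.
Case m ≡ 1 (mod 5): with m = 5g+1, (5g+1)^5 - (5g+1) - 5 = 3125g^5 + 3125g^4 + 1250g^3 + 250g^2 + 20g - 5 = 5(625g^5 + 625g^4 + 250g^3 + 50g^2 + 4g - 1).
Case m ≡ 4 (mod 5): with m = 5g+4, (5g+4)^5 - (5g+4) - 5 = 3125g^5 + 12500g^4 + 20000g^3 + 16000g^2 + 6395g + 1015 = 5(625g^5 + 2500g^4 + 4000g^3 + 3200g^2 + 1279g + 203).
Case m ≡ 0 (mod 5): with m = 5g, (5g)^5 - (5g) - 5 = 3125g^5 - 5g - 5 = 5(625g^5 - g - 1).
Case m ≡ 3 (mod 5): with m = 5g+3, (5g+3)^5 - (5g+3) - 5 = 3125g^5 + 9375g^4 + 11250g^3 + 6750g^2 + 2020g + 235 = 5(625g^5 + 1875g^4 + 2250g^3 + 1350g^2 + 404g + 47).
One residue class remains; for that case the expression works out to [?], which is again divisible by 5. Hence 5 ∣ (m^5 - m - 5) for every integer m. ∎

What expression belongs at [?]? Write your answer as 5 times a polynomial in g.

5(625g^5 + 1250g^4 + 1000g^3 + 400g^2 + 79g + 5)

The residues treated are {1, 4, 0, 3}, so the missing case is m ≡ 2 (mod 5); write m = 5g+2.
Then (5g+2)^5 - (5g+2) - 5 = 3125g^5 + 6250g^4 + 5000g^3 + 2000g^2 + 395g + 25 = 5(625g^5 + 1250g^4 + 1000g^3 + 400g^2 + 79g + 5).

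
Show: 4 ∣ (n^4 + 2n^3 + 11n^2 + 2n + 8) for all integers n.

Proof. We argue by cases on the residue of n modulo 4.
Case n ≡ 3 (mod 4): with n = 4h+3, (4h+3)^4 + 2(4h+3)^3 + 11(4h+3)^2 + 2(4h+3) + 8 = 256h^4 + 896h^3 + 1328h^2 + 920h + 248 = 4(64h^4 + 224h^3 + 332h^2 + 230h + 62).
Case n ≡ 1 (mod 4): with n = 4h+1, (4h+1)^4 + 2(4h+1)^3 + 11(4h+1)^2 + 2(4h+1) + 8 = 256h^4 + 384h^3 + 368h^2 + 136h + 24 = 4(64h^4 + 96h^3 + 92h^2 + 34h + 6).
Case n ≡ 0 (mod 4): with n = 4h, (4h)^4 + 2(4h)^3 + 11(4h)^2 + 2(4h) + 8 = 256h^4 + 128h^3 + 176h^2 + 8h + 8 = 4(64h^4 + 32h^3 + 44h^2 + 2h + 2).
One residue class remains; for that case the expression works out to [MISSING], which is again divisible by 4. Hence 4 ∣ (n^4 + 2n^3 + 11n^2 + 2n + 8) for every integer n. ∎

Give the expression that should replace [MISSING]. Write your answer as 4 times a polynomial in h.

The residues treated are {3, 1, 0}, so the missing case is n ≡ 2 (mod 4); write n = 4h+2.
Then (4h+2)^4 + 2(4h+2)^3 + 11(4h+2)^2 + 2(4h+2) + 8 = 256h^4 + 640h^3 + 752h^2 + 408h + 88 = 4(64h^4 + 160h^3 + 188h^2 + 102h + 22).

4(64h^4 + 160h^3 + 188h^2 + 102h + 22)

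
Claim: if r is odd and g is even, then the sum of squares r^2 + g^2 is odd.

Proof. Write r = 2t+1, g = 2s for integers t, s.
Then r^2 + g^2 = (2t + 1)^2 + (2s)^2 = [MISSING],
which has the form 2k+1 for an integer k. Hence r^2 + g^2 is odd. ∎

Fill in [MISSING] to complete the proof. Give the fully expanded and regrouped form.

2(2s^2 + 2t^2 + 2t) + 1

Expanding: (2t + 1)^2 + (2s)^2 = 4s^2 + 4t^2 + 4t + 1.
Every term except the constant is even, so this is 2(2s^2 + 2t^2 + 2t) + 1,
and 2s^2 + 2t^2 + 2t ∈ ℤ gives the required form.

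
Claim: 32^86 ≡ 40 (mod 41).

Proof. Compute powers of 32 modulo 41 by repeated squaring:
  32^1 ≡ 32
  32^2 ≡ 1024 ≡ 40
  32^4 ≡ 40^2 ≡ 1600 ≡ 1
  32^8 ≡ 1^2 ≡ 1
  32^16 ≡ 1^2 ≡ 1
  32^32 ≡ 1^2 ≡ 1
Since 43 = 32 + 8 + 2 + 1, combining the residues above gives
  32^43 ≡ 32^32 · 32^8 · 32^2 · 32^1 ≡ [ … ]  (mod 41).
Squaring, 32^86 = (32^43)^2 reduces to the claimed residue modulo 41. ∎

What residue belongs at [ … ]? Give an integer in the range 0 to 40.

9

Multiply the listed residues: 1 · 1 · 40 · 32 = 1 → 40 → 1280.
Reducing modulo 41: 1280 = 31·41 + 9, so 32^43 ≡ 9.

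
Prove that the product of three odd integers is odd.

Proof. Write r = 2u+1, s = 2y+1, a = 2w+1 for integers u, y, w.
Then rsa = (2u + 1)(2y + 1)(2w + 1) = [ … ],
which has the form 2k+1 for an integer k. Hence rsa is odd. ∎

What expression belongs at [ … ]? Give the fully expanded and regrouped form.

2(4uwy + 2uw + 2uy + u + 2wy + w + y) + 1

Expanding: (2u + 1)(2y + 1)(2w + 1) = 8uwy + 4uw + 4uy + 2u + 4wy + 2w + 2y + 1.
Every term except the constant is even, so this is 2(4uwy + 2uw + 2uy + u + 2wy + w + y) + 1,
and 4uwy + 2uw + 2uy + u + 2wy + w + y ∈ ℤ gives the required form.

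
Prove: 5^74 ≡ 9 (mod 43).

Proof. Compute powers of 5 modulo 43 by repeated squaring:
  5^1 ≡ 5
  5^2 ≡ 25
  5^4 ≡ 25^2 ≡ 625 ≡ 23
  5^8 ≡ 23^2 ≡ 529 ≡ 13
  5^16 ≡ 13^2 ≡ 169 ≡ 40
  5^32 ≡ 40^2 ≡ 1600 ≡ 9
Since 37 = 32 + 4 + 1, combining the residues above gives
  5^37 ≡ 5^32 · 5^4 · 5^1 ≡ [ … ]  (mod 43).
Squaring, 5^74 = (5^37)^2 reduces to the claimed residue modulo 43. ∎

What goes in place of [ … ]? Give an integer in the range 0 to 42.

Multiply the listed residues: 9 · 23 · 5 = 207 → 1035.
Reducing modulo 43: 1035 = 24·43 + 3, so 5^37 ≡ 3.

3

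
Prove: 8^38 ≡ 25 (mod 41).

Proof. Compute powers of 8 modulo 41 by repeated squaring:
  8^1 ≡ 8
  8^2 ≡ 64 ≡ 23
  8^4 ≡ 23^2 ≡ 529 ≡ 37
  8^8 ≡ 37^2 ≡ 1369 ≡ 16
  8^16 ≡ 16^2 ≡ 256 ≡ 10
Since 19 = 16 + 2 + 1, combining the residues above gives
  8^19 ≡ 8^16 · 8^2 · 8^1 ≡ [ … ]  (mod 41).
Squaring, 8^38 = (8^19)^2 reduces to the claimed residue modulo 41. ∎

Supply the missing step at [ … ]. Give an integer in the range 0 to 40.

Multiply the listed residues: 10 · 23 · 8 = 230 → 1840.
Reducing modulo 41: 1840 = 44·41 + 36, so 8^19 ≡ 36.

36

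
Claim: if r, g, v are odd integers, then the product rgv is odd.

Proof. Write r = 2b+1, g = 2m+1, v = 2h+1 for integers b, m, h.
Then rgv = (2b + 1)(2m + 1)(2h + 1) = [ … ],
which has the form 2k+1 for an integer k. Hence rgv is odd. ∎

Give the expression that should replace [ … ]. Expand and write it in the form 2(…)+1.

2(4bhm + 2bh + 2bm + b + 2hm + h + m) + 1

Expanding: (2b + 1)(2m + 1)(2h + 1) = 8bhm + 4bh + 4bm + 2b + 4hm + 2h + 2m + 1.
Every term except the constant is even, so this is 2(4bhm + 2bh + 2bm + b + 2hm + h + m) + 1,
and 4bhm + 2bh + 2bm + b + 2hm + h + m ∈ ℤ gives the required form.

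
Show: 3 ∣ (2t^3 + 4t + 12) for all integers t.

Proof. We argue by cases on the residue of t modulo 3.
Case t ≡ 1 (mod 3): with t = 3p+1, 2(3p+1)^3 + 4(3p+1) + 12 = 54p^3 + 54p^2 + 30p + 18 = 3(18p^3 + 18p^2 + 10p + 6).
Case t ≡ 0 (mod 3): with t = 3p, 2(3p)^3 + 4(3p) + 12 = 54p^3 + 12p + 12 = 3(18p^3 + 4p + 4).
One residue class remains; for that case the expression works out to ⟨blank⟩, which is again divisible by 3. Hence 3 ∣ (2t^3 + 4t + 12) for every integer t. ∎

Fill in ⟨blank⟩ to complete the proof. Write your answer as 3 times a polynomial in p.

3(18p^3 + 36p^2 + 28p + 12)

The residues treated are {1, 0}, so the missing case is t ≡ 2 (mod 3); write t = 3p+2.
Then 2(3p+2)^3 + 4(3p+2) + 12 = 54p^3 + 108p^2 + 84p + 36 = 3(18p^3 + 36p^2 + 28p + 12).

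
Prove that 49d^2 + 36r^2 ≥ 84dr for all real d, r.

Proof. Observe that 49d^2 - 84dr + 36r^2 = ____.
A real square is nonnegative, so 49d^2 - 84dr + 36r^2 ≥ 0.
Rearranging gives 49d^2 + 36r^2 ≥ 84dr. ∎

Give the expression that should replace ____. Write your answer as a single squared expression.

(7d - 6r)^2

49d^2 - 84dr + 36r^2 is a perfect-square trinomial: the outer terms are (7d)^2 and (6r)^2, and the cross term is -2·7d·6r.
So 49d^2 - 84dr + 36r^2 = (7d - 6r)^2 ≥ 0.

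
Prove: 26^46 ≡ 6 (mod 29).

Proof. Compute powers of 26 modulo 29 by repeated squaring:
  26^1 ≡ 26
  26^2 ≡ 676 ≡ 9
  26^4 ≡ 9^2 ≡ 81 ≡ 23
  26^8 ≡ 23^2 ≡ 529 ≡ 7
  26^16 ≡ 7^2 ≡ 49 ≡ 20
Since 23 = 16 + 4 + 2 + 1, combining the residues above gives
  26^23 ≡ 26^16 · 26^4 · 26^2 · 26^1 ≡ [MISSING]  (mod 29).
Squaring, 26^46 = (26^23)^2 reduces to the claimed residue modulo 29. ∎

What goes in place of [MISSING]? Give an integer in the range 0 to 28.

21

Multiply the listed residues: 20 · 23 · 9 · 26 = 460 → 4140 → 107640.
Reducing modulo 29: 107640 = 3711·29 + 21, so 26^23 ≡ 21.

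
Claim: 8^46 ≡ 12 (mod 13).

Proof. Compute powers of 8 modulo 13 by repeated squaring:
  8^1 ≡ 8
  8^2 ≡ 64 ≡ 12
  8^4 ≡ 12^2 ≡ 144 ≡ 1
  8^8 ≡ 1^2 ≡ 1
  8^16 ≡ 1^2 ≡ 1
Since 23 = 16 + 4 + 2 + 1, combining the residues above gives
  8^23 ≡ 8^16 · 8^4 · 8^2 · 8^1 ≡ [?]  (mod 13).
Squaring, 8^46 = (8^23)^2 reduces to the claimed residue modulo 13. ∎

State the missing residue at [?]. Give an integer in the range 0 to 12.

5

Multiply the listed residues: 1 · 1 · 12 · 8 = 1 → 12 → 96.
Reducing modulo 13: 96 = 7·13 + 5, so 8^23 ≡ 5.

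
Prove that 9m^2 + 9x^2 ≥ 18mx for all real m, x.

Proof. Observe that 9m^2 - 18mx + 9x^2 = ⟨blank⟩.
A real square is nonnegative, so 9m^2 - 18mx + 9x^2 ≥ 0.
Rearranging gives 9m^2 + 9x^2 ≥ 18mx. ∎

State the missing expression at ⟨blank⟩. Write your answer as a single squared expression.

(3m - 3x)^2

9m^2 - 18mx + 9x^2 is a perfect-square trinomial: the outer terms are (3m)^2 and (3x)^2, and the cross term is -2·3m·3x.
So 9m^2 - 18mx + 9x^2 = (3m - 3x)^2 ≥ 0.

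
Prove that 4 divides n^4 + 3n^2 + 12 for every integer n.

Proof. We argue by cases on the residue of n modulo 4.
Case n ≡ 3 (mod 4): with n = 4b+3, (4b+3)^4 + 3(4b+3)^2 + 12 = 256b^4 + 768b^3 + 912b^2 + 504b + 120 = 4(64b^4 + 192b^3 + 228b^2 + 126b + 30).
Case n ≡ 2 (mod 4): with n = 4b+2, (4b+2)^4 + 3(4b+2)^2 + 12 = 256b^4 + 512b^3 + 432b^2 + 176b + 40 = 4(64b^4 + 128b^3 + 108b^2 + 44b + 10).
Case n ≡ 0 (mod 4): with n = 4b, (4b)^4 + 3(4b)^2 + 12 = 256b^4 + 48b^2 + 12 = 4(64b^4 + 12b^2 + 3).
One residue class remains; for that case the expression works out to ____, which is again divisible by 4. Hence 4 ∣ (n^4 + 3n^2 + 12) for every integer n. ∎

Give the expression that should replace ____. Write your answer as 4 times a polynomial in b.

4(64b^4 + 64b^3 + 36b^2 + 10b + 4)

The residues treated are {3, 2, 0}, so the missing case is n ≡ 1 (mod 4); write n = 4b+1.
Then (4b+1)^4 + 3(4b+1)^2 + 12 = 256b^4 + 256b^3 + 144b^2 + 40b + 16 = 4(64b^4 + 64b^3 + 36b^2 + 10b + 4).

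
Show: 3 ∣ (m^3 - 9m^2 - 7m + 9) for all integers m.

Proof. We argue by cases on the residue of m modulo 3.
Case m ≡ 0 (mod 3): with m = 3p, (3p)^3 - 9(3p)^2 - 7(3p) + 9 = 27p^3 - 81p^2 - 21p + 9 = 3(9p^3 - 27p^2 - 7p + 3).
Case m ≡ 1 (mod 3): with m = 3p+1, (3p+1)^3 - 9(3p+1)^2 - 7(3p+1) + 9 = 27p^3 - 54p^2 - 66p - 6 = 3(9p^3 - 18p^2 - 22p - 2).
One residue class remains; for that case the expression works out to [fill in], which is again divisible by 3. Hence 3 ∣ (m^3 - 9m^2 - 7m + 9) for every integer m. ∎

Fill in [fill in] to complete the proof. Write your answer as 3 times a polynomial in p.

Only m ≡ 2 (mod 3) is unaccounted for. Put m = 3p+2:
(3p+2)^3 - 9(3p+2)^2 - 7(3p+2) + 9 expands to 27p^3 - 27p^2 - 93p - 33,
and factoring out 3 leaves 3(9p^3 - 9p^2 - 31p - 11).

3(9p^3 - 9p^2 - 31p - 11)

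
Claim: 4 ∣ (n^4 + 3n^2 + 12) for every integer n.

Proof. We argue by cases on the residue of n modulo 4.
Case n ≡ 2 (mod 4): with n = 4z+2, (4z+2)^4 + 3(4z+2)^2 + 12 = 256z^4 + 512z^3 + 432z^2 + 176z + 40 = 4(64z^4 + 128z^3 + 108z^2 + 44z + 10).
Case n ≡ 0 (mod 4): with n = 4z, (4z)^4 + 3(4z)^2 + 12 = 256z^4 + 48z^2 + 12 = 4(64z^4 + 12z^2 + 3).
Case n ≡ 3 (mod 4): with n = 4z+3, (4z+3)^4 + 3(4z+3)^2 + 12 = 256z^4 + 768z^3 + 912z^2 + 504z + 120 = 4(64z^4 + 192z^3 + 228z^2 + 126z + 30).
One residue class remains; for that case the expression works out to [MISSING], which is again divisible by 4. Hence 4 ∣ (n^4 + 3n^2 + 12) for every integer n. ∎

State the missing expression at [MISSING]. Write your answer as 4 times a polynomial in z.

The residues treated are {2, 0, 3}, so the missing case is n ≡ 1 (mod 4); write n = 4z+1.
Then (4z+1)^4 + 3(4z+1)^2 + 12 = 256z^4 + 256z^3 + 144z^2 + 40z + 16 = 4(64z^4 + 64z^3 + 36z^2 + 10z + 4).

4(64z^4 + 64z^3 + 36z^2 + 10z + 4)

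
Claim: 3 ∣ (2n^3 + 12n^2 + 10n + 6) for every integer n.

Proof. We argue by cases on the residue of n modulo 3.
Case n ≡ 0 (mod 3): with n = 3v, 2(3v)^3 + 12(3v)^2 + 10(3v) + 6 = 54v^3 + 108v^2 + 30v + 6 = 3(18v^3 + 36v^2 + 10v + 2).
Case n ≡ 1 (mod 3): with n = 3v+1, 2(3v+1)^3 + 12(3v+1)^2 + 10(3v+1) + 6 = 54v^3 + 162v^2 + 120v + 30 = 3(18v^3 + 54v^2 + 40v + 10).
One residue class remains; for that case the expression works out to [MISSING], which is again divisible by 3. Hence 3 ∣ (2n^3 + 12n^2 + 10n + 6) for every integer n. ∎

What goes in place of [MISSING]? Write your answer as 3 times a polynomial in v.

Only n ≡ 2 (mod 3) is unaccounted for. Put n = 3v+2:
2(3v+2)^3 + 12(3v+2)^2 + 10(3v+2) + 6 expands to 54v^3 + 216v^2 + 246v + 90,
and factoring out 3 leaves 3(18v^3 + 72v^2 + 82v + 30).

3(18v^3 + 72v^2 + 82v + 30)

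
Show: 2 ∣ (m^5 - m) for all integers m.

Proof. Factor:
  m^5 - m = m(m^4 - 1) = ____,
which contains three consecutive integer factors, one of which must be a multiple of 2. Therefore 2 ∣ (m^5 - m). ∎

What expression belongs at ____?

m^4 - 1 = (m^2 - 1)(m^2 + 1), and m^2 - 1 = (m-1)(m+1).
So m(m^4 - 1) = (m - 1)m(m + 1)(m^2 + 1).

(m - 1)m(m + 1)(m^2 + 1)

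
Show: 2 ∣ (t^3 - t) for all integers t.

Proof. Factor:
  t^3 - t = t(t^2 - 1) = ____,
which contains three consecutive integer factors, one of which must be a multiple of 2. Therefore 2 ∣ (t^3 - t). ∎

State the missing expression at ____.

t(t^2 - 1) = t(t - 1)(t + 1) = (t - 1)t(t + 1).
These three factors are consecutive integers, so their product is divisible by 2.

(t - 1)t(t + 1)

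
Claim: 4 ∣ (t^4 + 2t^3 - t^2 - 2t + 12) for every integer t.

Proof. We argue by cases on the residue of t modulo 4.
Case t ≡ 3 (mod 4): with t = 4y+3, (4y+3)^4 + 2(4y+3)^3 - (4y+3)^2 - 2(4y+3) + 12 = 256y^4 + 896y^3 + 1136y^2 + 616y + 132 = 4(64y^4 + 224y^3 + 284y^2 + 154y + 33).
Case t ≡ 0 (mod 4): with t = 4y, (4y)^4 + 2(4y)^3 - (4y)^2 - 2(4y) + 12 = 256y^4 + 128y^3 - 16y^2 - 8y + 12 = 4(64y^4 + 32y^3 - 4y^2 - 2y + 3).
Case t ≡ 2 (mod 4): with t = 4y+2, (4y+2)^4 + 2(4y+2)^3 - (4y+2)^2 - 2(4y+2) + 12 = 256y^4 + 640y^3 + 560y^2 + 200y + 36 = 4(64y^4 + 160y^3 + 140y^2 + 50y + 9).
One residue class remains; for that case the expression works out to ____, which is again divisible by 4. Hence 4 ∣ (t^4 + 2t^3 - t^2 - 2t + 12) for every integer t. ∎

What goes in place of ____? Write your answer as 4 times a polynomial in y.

The residues treated are {3, 0, 2}, so the missing case is t ≡ 1 (mod 4); write t = 4y+1.
Then (4y+1)^4 + 2(4y+1)^3 - (4y+1)^2 - 2(4y+1) + 12 = 256y^4 + 384y^3 + 176y^2 + 24y + 12 = 4(64y^4 + 96y^3 + 44y^2 + 6y + 3).

4(64y^4 + 96y^3 + 44y^2 + 6y + 3)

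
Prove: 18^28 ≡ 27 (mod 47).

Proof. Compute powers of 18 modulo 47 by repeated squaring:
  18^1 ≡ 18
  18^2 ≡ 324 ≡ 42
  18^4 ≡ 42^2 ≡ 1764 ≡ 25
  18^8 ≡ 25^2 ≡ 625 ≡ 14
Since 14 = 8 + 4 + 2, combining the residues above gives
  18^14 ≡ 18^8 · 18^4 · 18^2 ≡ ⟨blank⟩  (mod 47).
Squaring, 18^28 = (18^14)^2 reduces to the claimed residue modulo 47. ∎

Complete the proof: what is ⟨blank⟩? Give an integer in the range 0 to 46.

18^8 · 18^4 · 18^2 ≡ 14 · 25 · 42 = 14700.
14700 mod 47 = 36, so 18^14 ≡ 36 (mod 47).

36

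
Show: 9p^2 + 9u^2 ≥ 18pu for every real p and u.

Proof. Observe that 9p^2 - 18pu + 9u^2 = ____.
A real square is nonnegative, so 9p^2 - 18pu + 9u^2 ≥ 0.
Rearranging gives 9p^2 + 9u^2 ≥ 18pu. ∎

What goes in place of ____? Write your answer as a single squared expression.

(3p - 3u)^2

The leading and trailing coefficients are 3^2 and 3^2, and 18 = 2·3·3, so the trinomial is (3p - 3u)^2.
Hence 9p^2 - 18pu + 9u^2 ≥ 0.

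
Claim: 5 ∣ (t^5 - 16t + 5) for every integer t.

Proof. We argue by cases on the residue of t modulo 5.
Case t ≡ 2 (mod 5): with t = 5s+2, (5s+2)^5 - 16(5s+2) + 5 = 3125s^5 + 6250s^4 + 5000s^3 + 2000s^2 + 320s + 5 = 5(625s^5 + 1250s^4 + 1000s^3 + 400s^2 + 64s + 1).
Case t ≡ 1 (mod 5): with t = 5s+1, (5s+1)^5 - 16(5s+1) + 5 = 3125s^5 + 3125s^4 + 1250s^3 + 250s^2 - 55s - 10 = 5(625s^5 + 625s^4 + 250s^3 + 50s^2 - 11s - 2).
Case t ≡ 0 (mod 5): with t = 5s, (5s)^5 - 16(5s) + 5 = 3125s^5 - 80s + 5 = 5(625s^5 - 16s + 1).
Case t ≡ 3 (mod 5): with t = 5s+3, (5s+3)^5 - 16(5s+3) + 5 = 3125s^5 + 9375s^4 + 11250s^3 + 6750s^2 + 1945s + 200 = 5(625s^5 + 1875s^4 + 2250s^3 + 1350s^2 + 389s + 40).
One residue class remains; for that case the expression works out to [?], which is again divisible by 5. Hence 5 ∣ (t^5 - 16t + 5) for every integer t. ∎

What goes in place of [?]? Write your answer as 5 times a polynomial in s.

5(625s^5 + 2500s^4 + 4000s^3 + 3200s^2 + 1264s + 193)

Only t ≡ 4 (mod 5) is unaccounted for. Put t = 5s+4:
(5s+4)^5 - 16(5s+4) + 5 expands to 3125s^5 + 12500s^4 + 20000s^3 + 16000s^2 + 6320s + 965,
and factoring out 5 leaves 5(625s^5 + 2500s^4 + 4000s^3 + 3200s^2 + 1264s + 193).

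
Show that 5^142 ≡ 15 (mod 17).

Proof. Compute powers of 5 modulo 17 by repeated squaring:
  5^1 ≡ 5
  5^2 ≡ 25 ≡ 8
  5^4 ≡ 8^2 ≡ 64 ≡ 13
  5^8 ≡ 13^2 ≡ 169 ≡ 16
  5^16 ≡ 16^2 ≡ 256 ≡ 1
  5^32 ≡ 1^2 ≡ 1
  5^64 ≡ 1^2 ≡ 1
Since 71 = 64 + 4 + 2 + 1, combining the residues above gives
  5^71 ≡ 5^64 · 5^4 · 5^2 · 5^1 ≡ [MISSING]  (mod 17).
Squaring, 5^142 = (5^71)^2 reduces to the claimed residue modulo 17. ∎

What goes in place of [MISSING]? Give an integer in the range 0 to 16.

10

Multiply the listed residues: 1 · 13 · 8 · 5 = 13 → 104 → 520.
Reducing modulo 17: 520 = 30·17 + 10, so 5^71 ≡ 10.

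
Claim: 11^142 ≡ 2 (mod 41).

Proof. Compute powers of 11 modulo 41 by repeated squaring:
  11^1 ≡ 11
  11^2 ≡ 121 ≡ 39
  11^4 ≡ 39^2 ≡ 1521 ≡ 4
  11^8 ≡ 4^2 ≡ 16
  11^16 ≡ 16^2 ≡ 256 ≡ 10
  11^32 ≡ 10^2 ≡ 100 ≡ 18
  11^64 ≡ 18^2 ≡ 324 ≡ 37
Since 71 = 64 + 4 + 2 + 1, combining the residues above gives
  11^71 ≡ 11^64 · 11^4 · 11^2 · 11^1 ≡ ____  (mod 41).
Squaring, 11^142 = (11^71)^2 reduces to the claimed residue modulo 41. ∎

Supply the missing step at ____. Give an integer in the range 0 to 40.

Multiply the listed residues: 37 · 4 · 39 · 11 = 148 → 5772 → 63492.
Reducing modulo 41: 63492 = 1548·41 + 24, so 11^71 ≡ 24.

24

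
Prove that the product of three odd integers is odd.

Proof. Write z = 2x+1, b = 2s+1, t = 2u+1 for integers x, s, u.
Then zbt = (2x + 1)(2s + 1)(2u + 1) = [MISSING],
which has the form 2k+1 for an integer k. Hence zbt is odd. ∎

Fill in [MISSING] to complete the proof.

2(4sux + 2su + 2sx + s + 2ux + u + x) + 1

Expanding: (2x + 1)(2s + 1)(2u + 1) = 8sux + 4su + 4sx + 2s + 4ux + 2u + 2x + 1.
Every term except the constant is even, so this is 2(4sux + 2su + 2sx + s + 2ux + u + x) + 1,
and 4sux + 2su + 2sx + s + 2ux + u + x ∈ ℤ gives the required form.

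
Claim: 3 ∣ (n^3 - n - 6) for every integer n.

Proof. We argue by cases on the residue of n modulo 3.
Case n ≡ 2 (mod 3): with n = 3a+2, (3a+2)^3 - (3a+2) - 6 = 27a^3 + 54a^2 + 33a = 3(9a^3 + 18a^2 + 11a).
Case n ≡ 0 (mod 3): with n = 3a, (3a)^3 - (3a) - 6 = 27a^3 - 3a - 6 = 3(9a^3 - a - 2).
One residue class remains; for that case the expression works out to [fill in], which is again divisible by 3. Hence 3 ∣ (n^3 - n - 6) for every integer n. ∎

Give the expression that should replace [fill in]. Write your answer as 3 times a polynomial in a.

3(9a^3 + 9a^2 + 2a - 2)

Only n ≡ 1 (mod 3) is unaccounted for. Put n = 3a+1:
(3a+1)^3 - (3a+1) - 6 expands to 27a^3 + 27a^2 + 6a - 6,
and factoring out 3 leaves 3(9a^3 + 9a^2 + 2a - 2).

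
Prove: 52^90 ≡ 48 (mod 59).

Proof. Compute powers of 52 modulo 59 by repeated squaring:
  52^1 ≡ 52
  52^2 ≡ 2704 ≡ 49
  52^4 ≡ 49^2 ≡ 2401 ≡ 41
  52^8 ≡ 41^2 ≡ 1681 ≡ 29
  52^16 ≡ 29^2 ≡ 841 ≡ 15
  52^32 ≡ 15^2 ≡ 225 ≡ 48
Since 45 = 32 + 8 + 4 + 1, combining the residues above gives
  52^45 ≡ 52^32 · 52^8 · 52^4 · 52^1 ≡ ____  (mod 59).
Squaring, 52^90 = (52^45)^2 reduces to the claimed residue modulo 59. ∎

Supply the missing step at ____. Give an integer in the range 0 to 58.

Multiply the listed residues: 48 · 29 · 41 · 52 = 1392 → 57072 → 2967744.
Reducing modulo 59: 2967744 = 50300·59 + 44, so 52^45 ≡ 44.

44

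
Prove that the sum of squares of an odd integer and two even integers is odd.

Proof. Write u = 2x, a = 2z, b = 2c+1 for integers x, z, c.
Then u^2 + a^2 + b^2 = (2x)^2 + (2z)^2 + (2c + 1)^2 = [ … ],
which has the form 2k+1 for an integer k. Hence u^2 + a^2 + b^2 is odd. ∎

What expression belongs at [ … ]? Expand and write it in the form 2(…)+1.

(2x)^2 + (2z)^2 + (2c + 1)^2 = 4c^2 + 4c + 4x^2 + 4z^2 + 1
= 2(2c^2 + 2c + 2x^2 + 2z^2) + 1.
Since 2c^2 + 2c + 2x^2 + 2z^2 is an integer, the sum of squares is of the form 2k+1 for an integer k.

2(2c^2 + 2c + 2x^2 + 2z^2) + 1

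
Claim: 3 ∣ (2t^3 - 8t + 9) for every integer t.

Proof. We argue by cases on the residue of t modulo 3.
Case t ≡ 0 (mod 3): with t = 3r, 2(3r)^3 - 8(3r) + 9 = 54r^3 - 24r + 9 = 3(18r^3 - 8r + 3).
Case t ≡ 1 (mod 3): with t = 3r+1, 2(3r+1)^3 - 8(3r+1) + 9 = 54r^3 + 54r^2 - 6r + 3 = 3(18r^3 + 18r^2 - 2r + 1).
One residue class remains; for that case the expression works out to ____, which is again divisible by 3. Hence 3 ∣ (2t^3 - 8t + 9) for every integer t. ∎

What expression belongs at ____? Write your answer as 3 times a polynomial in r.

3(18r^3 + 36r^2 + 16r + 3)

Only t ≡ 2 (mod 3) is unaccounted for. Put t = 3r+2:
2(3r+2)^3 - 8(3r+2) + 9 expands to 54r^3 + 108r^2 + 48r + 9,
and factoring out 3 leaves 3(18r^3 + 36r^2 + 16r + 3).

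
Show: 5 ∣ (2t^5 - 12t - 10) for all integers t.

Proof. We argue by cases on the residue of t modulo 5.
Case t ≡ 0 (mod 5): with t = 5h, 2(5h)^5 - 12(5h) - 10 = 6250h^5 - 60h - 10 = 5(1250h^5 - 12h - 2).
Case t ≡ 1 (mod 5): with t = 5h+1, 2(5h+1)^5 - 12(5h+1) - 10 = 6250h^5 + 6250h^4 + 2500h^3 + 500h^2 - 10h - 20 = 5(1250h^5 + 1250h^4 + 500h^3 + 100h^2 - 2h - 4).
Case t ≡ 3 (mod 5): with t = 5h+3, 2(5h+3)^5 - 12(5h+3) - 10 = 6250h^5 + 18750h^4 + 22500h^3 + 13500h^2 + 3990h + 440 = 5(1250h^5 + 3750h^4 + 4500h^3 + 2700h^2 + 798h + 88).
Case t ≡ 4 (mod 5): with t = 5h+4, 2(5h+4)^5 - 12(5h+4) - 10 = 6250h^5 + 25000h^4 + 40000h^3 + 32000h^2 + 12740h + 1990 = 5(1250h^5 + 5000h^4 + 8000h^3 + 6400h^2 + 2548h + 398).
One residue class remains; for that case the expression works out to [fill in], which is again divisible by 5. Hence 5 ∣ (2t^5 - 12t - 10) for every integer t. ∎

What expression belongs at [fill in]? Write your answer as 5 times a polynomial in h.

5(1250h^5 + 2500h^4 + 2000h^3 + 800h^2 + 148h + 6)

The residues treated are {0, 1, 3, 4}, so the missing case is t ≡ 2 (mod 5); write t = 5h+2.
Then 2(5h+2)^5 - 12(5h+2) - 10 = 6250h^5 + 12500h^4 + 10000h^3 + 4000h^2 + 740h + 30 = 5(1250h^5 + 2500h^4 + 2000h^3 + 800h^2 + 148h + 6).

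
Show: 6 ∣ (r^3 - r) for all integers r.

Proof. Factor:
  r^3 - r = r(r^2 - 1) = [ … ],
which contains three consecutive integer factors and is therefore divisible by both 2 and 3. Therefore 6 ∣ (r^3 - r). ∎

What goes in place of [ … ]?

(r - 1)r(r + 1)

r(r^2 - 1) = r(r - 1)(r + 1) = (r - 1)r(r + 1).
These three factors are consecutive integers, so their product is divisible by 6.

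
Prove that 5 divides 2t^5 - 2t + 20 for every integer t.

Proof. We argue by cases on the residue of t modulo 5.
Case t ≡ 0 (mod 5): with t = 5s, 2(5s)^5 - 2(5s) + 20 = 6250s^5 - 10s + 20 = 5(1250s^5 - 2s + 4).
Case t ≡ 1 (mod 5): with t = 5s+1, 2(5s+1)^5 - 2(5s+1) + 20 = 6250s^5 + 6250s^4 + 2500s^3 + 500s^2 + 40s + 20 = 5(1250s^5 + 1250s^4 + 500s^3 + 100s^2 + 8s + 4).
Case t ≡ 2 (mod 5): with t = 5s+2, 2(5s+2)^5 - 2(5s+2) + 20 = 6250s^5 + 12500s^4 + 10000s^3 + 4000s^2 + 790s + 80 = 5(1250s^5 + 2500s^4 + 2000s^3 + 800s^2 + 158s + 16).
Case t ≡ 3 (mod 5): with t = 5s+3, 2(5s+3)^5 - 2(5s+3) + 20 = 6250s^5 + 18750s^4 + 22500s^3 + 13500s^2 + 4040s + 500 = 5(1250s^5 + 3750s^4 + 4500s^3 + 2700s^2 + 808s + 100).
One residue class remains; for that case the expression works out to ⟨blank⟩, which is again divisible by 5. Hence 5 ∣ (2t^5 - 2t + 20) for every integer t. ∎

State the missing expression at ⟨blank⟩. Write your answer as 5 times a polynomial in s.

Only t ≡ 4 (mod 5) is unaccounted for. Put t = 5s+4:
2(5s+4)^5 - 2(5s+4) + 20 expands to 6250s^5 + 25000s^4 + 40000s^3 + 32000s^2 + 12790s + 2060,
and factoring out 5 leaves 5(1250s^5 + 5000s^4 + 8000s^3 + 6400s^2 + 2558s + 412).

5(1250s^5 + 5000s^4 + 8000s^3 + 6400s^2 + 2558s + 412)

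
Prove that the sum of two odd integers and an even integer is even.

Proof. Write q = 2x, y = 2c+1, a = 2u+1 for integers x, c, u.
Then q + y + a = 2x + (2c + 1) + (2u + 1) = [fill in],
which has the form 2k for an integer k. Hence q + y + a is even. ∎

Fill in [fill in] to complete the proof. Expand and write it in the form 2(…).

2x + (2c + 1) + (2u + 1) = 2c + 2u + 2x + 2
= 2(c + u + x + 1).
Since c + u + x + 1 is an integer, the sum is of the form 2k for an integer k.

2(c + u + x + 1)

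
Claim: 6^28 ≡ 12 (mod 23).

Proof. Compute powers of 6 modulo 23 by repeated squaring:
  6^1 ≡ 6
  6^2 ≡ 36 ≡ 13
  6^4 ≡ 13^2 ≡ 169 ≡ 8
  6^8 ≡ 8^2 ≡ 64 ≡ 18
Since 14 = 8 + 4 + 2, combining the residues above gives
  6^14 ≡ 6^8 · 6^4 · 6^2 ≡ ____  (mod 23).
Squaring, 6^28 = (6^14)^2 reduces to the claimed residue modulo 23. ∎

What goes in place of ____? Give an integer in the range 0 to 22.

Multiply the listed residues: 18 · 8 · 13 = 144 → 1872.
Reducing modulo 23: 1872 = 81·23 + 9, so 6^14 ≡ 9.

9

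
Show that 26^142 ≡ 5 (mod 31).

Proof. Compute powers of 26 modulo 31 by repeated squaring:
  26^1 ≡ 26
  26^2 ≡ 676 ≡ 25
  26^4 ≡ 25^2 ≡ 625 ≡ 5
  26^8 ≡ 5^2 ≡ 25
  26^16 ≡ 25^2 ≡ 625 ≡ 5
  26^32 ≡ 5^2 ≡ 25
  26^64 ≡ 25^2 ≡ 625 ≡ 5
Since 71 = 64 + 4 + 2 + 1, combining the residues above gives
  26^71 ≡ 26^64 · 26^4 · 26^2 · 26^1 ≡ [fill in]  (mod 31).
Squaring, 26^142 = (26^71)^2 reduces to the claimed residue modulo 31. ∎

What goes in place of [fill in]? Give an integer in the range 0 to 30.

6

Multiply the listed residues: 5 · 5 · 25 · 26 = 25 → 625 → 16250.
Reducing modulo 31: 16250 = 524·31 + 6, so 26^71 ≡ 6.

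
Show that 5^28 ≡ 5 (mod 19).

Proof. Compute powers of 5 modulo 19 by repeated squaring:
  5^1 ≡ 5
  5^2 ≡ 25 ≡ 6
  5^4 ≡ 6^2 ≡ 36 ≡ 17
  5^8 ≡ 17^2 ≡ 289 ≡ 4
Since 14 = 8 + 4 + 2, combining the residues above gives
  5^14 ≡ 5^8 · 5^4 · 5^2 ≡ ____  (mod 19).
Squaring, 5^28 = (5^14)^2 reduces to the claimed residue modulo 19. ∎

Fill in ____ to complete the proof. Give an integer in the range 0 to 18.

Multiply the listed residues: 4 · 17 · 6 = 68 → 408.
Reducing modulo 19: 408 = 21·19 + 9, so 5^14 ≡ 9.

9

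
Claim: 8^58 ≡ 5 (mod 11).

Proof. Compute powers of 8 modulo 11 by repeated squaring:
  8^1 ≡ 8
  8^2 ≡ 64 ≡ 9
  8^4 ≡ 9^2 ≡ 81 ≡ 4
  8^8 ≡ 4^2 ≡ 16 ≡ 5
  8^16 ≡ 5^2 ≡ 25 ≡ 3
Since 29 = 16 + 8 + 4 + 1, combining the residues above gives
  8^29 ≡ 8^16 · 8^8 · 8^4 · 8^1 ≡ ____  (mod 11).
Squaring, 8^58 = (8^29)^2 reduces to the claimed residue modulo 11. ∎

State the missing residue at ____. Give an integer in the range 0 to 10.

7

8^16 · 8^8 · 8^4 · 8^1 ≡ 3 · 5 · 4 · 8 = 480.
480 mod 11 = 7, so 8^29 ≡ 7 (mod 11).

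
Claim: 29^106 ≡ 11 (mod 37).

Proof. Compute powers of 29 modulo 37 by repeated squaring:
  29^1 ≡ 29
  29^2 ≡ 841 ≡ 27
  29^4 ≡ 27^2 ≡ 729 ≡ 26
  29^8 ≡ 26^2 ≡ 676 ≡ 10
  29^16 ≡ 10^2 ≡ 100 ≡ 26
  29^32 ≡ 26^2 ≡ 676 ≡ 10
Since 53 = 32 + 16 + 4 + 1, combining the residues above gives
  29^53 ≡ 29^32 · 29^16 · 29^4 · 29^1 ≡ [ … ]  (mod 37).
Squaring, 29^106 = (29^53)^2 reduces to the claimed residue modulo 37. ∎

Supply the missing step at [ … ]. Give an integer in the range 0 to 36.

14

Multiply the listed residues: 10 · 26 · 26 · 29 = 260 → 6760 → 196040.
Reducing modulo 37: 196040 = 5298·37 + 14, so 29^53 ≡ 14.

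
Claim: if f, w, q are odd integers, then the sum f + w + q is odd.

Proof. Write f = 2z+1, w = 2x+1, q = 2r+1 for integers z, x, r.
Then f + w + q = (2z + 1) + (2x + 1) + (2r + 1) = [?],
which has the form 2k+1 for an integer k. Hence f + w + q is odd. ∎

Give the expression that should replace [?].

2(r + x + z + 1) + 1

Expanding: (2z + 1) + (2x + 1) + (2r + 1) = 2r + 2x + 2z + 3.
Every term except the constant is even, so this is 2(r + x + z + 1) + 1,
and r + x + z + 1 ∈ ℤ gives the required form.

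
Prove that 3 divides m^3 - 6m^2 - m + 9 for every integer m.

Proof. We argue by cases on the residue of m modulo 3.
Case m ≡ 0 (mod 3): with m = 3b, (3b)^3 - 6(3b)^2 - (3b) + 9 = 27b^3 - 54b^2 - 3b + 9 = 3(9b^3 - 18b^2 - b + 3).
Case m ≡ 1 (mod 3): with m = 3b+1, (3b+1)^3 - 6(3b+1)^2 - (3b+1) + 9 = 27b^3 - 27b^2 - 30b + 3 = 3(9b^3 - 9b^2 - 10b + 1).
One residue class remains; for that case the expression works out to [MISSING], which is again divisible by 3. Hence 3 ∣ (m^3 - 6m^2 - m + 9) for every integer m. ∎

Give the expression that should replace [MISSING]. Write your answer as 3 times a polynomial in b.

The residues treated are {0, 1}, so the missing case is m ≡ 2 (mod 3); write m = 3b+2.
Then (3b+2)^3 - 6(3b+2)^2 - (3b+2) + 9 = 27b^3 - 39b - 9 = 3(9b^3 - 13b - 3).

3(9b^3 - 13b - 3)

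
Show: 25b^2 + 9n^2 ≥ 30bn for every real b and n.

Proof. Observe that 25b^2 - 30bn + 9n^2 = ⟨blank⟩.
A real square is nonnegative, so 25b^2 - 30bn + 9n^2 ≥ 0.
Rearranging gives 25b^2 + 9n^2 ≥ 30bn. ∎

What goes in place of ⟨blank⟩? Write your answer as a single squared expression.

25b^2 - 30bn + 9n^2 is a perfect-square trinomial: the outer terms are (5b)^2 and (3n)^2, and the cross term is -2·5b·3n.
So 25b^2 - 30bn + 9n^2 = (5b - 3n)^2 ≥ 0.

(5b - 3n)^2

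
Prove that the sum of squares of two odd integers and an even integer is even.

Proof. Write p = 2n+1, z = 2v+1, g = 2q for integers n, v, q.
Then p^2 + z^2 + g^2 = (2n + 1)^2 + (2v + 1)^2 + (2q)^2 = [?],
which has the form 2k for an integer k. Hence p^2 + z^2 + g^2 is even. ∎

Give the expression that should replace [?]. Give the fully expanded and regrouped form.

Expanding: (2n + 1)^2 + (2v + 1)^2 + (2q)^2 = 4n^2 + 4n + 4q^2 + 4v^2 + 4v + 2.
Every term is even; pulling out the factor of 2 gives 2(2n^2 + 2n + 2q^2 + 2v^2 + 2v + 1).

2(2n^2 + 2n + 2q^2 + 2v^2 + 2v + 1)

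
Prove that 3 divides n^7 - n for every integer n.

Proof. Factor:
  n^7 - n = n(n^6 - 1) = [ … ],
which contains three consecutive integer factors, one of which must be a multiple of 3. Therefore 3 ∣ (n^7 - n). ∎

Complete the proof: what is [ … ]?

(n - 1)n(n + 1)(n^4 + n^2 + 1)

n^6 - 1 = (n^2 - 1)(n^4 + n^2 + 1), and n^2 - 1 = (n-1)(n+1).
So n(n^6 - 1) = (n - 1)n(n + 1)(n^4 + n^2 + 1).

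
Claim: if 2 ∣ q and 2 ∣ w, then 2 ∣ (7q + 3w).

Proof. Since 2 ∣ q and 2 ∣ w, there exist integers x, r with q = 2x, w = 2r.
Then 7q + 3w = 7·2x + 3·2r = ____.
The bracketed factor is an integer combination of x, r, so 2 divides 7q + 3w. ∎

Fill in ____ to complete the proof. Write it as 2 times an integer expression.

Each term has a factor of 2: 7·2x + 3·2r = 2·(3r + 7x).
Since 3r + 7x is an integer, 2 ∣ (7q + 3w).

2(3r + 7x)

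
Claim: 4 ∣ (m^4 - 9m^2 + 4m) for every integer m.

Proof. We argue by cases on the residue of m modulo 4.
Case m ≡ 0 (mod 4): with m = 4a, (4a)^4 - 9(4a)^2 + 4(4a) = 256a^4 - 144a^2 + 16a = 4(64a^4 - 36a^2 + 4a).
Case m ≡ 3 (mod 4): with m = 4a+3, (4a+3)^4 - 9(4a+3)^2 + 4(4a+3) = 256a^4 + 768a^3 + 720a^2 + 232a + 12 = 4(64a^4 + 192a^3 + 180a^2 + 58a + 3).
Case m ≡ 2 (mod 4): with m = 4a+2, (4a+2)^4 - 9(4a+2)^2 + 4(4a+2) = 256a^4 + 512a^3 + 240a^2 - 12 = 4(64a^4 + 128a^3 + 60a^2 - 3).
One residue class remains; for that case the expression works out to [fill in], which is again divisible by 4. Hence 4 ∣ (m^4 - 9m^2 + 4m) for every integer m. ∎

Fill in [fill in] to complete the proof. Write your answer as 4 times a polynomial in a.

Only m ≡ 1 (mod 4) is unaccounted for. Put m = 4a+1:
(4a+1)^4 - 9(4a+1)^2 + 4(4a+1) expands to 256a^4 + 256a^3 - 48a^2 - 40a - 4,
and factoring out 4 leaves 4(64a^4 + 64a^3 - 12a^2 - 10a - 1).

4(64a^4 + 64a^3 - 12a^2 - 10a - 1)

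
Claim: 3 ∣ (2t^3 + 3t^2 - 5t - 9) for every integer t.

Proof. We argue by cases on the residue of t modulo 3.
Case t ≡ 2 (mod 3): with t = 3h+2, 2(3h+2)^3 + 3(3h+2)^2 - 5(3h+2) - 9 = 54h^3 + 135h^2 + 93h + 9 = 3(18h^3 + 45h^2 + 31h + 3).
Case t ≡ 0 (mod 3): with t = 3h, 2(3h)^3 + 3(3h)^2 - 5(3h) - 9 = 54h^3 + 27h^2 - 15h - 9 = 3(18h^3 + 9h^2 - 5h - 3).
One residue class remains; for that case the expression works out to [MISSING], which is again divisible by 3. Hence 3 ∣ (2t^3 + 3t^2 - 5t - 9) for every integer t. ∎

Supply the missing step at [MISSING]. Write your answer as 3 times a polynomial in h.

3(18h^3 + 27h^2 + 7h - 3)

The residues treated are {2, 0}, so the missing case is t ≡ 1 (mod 3); write t = 3h+1.
Then 2(3h+1)^3 + 3(3h+1)^2 - 5(3h+1) - 9 = 54h^3 + 81h^2 + 21h - 9 = 3(18h^3 + 27h^2 + 7h - 3).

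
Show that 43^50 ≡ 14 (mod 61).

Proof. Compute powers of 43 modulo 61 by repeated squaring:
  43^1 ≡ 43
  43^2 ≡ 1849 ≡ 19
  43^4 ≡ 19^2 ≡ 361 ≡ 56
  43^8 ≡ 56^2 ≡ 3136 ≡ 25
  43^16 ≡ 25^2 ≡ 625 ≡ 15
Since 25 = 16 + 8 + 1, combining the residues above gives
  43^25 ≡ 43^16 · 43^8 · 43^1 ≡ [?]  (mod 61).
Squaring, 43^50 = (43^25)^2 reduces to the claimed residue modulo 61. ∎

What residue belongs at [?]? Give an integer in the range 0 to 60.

21

43^16 · 43^8 · 43^1 ≡ 15 · 25 · 43 = 16125.
16125 mod 61 = 21, so 43^25 ≡ 21 (mod 61).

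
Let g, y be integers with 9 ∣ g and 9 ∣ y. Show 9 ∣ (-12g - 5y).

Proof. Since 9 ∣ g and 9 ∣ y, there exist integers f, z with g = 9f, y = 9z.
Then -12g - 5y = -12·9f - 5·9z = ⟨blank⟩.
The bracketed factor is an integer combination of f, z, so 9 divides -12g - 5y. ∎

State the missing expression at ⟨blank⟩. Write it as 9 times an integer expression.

9(-12f - 5z)

Pull the common 9 out of every term: -12·9f - 5·9z = 9(-12f - 5z).
-12f - 5z is an integer, which exhibits the divisibility.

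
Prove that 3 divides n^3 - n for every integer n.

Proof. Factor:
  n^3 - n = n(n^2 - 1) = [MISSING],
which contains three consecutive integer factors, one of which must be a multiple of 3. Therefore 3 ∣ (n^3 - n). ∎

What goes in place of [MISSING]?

n(n^2 - 1) = n(n - 1)(n + 1) = (n - 1)n(n + 1).
These three factors are consecutive integers, so their product is divisible by 3.

(n - 1)n(n + 1)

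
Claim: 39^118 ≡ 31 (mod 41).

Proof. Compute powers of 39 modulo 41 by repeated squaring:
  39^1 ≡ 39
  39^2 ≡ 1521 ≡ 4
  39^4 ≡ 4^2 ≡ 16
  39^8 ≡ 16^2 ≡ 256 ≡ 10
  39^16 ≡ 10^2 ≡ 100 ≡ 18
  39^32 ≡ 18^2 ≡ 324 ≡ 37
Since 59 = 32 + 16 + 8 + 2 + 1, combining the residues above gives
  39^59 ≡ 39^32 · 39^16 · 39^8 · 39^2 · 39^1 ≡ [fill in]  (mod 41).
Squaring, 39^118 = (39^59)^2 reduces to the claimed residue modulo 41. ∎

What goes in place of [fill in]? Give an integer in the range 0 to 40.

39^32 · 39^16 · 39^8 · 39^2 · 39^1 ≡ 37 · 18 · 10 · 4 · 39 = 1038960.
1038960 mod 41 = 20, so 39^59 ≡ 20 (mod 41).

20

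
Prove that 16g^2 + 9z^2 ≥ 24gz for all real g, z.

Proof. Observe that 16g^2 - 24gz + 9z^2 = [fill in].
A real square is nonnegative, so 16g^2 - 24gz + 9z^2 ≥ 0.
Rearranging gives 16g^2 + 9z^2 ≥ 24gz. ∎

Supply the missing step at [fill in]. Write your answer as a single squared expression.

16g^2 - 24gz + 9z^2 is a perfect-square trinomial: the outer terms are (4g)^2 and (3z)^2, and the cross term is -2·4g·3z.
So 16g^2 - 24gz + 9z^2 = (4g - 3z)^2 ≥ 0.

(4g - 3z)^2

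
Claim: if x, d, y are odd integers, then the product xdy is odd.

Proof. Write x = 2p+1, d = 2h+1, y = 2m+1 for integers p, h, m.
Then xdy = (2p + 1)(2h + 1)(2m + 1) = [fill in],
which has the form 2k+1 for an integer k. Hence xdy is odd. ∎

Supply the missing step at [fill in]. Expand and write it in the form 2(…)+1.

Expanding: (2p + 1)(2h + 1)(2m + 1) = 8hmp + 4hm + 4hp + 2h + 4mp + 2m + 2p + 1.
Every term except the constant is even, so this is 2(4hmp + 2hm + 2hp + h + 2mp + m + p) + 1,
and 4hmp + 2hm + 2hp + h + 2mp + m + p ∈ ℤ gives the required form.

2(4hmp + 2hm + 2hp + h + 2mp + m + p) + 1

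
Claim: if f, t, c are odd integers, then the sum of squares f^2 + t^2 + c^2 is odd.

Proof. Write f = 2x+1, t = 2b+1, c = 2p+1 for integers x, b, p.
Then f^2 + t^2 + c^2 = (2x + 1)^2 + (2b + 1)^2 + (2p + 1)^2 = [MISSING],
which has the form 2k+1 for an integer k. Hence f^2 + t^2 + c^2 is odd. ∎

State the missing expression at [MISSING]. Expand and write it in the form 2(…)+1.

2(2b^2 + 2b + 2p^2 + 2p + 2x^2 + 2x + 1) + 1

Expanding: (2x + 1)^2 + (2b + 1)^2 + (2p + 1)^2 = 4b^2 + 4b + 4p^2 + 4p + 4x^2 + 4x + 3.
Every term except the constant is even, so this is 2(2b^2 + 2b + 2p^2 + 2p + 2x^2 + 2x + 1) + 1,
and 2b^2 + 2b + 2p^2 + 2p + 2x^2 + 2x + 1 ∈ ℤ gives the required form.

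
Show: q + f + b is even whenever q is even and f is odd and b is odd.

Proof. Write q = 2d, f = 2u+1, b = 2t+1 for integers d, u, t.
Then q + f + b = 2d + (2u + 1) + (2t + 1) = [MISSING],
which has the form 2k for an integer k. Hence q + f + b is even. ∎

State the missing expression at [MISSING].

2d + (2u + 1) + (2t + 1) = 2d + 2t + 2u + 2
= 2(d + t + u + 1).
Since d + t + u + 1 is an integer, the sum is of the form 2k for an integer k.

2(d + t + u + 1)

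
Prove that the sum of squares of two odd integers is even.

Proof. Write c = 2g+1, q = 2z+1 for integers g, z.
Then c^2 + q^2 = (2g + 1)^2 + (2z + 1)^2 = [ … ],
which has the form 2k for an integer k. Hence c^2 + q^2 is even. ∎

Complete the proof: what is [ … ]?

(2g + 1)^2 + (2z + 1)^2 = 4g^2 + 4g + 4z^2 + 4z + 2
= 2(2g^2 + 2g + 2z^2 + 2z + 1).
Since 2g^2 + 2g + 2z^2 + 2z + 1 is an integer, the sum of squares is of the form 2k for an integer k.

2(2g^2 + 2g + 2z^2 + 2z + 1)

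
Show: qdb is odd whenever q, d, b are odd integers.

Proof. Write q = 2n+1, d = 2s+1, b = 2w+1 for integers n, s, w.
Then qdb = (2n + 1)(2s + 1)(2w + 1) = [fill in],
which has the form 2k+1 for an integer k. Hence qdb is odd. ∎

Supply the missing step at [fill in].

2(4nsw + 2ns + 2nw + n + 2sw + s + w) + 1

(2n + 1)(2s + 1)(2w + 1) = 8nsw + 4ns + 4nw + 2n + 4sw + 2s + 2w + 1
= 2(4nsw + 2ns + 2nw + n + 2sw + s + w) + 1.
Since 4nsw + 2ns + 2nw + n + 2sw + s + w is an integer, the product is of the form 2k+1 for an integer k.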